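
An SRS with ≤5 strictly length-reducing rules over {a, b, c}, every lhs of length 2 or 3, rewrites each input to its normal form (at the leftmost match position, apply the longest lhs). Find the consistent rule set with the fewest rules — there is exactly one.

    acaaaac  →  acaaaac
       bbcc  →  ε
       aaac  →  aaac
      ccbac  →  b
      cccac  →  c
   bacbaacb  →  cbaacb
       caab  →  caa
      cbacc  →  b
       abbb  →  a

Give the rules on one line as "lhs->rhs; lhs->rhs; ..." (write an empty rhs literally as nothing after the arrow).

ab->a; bac->c; bc->; ccc->b

  | acaaaac
  | bbcc => bc => ε
  | aaac
  | ccbac => ccc => b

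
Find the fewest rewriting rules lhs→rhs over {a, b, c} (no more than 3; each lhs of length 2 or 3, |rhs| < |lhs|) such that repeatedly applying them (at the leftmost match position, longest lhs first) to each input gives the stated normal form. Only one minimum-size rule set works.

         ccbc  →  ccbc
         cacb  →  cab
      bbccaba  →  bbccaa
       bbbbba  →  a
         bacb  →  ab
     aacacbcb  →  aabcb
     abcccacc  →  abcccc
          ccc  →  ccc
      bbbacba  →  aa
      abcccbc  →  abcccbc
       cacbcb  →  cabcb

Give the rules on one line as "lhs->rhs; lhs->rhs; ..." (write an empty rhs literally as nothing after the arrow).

  | ccbc
  | cacb => cab
  | bbccaba => bbccaa
  | bbbbba => bbbba => bbba => bba => ba => a

ac->; acb->ab; ba->a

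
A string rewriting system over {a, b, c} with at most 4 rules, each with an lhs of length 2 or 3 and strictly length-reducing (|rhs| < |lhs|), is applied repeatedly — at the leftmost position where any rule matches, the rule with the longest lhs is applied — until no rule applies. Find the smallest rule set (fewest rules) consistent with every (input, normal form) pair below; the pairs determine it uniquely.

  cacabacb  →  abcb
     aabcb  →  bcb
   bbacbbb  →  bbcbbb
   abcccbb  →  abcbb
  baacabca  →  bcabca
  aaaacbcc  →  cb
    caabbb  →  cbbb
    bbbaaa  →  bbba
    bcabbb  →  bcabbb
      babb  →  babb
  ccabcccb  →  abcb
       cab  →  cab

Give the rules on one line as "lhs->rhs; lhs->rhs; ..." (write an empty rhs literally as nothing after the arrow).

aa->; ac->c; cc->

  | cacabacb => ccabacb => abacb => abcb
  | aabcb => bcb
  | bbacbbb => bbcbbb
  | abcccbb => abcbb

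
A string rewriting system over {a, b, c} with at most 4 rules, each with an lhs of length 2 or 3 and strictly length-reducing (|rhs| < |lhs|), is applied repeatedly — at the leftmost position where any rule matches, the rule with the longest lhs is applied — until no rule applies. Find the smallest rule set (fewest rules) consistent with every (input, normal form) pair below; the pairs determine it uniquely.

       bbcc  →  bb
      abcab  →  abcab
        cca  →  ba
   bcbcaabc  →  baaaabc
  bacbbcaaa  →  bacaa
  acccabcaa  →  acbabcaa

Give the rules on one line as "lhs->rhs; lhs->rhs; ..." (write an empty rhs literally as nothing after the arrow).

bba->; bbc->bb; cbc->aa; cca->ba

  | bbcc => bbc => bb
  | abcab
  | cca => ba
  | bcbcaabc => baaaabc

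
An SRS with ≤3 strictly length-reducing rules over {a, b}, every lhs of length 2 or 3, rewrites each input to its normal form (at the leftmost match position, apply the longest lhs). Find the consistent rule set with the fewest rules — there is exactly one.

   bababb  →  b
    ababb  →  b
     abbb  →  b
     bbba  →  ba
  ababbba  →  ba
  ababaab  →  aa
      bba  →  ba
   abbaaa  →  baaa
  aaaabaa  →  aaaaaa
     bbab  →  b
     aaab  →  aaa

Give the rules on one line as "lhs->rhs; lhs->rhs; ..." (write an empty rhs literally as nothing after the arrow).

  | bababb => babb => bb => b
  | ababb => abb => b
  | abbb => bb => b
  | bbba => bba => ba

aab->aa; ab->; bb->b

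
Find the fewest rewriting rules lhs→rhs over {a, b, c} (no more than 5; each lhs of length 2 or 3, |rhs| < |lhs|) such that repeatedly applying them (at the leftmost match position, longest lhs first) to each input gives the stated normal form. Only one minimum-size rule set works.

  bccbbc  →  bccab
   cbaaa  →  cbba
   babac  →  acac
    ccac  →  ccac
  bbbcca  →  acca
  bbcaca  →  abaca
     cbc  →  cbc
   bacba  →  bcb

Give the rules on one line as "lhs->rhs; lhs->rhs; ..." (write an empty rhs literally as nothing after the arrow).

aa->b; acb->ca; bab->ac; bbc->ab

  | bccbbc => bccab
  | cbaaa => cbba
  | babac => acac
  | ccac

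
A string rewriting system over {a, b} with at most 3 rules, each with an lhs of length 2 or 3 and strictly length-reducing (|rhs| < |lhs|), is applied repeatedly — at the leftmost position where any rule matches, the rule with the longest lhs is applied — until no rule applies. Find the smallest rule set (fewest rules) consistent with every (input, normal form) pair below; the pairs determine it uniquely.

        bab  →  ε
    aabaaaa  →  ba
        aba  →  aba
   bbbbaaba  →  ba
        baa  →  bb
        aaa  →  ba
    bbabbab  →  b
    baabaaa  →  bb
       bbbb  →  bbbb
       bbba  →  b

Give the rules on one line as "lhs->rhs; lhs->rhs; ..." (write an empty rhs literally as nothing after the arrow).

  | bab => ε
  | aabaaaa => bbaaaa => aaa => ba
  | aba
  | bbbbaaba => bbaba => ba

aa->b; bab->; bba->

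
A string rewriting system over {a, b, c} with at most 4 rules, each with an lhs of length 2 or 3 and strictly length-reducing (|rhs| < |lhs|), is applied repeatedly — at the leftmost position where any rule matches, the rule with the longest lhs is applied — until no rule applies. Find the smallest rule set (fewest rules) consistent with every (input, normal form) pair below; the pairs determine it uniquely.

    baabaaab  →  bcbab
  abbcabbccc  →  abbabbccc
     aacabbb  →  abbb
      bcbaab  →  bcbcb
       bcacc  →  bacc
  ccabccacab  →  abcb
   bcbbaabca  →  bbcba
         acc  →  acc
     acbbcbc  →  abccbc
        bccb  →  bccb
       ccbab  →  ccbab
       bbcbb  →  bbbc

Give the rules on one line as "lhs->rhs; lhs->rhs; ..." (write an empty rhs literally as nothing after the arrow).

  | baabaaab => bcbaaab => bcbcab => bcbab
  | abbcabbccc => abbabbccc
  | aacabbb => ccabbb => cabbb => abbb
  | bcbaab => bcbcb

aa->c; ca->a; cbb->bc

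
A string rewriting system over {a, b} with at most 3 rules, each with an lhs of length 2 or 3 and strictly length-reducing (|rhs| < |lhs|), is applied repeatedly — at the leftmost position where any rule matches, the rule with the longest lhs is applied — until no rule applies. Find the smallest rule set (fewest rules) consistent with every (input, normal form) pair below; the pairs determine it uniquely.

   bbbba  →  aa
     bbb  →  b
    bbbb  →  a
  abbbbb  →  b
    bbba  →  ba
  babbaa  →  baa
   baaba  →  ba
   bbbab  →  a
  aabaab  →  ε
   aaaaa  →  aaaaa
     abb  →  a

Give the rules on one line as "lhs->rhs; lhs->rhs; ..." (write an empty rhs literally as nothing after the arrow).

aab->; ab->b; bb->a

  | bbbba => abba => bba => aa
  | bbb => ab => b
  | bbbb => abb => bb => a
  | abbbbb => bbbbb => abbb => bbb => ab => b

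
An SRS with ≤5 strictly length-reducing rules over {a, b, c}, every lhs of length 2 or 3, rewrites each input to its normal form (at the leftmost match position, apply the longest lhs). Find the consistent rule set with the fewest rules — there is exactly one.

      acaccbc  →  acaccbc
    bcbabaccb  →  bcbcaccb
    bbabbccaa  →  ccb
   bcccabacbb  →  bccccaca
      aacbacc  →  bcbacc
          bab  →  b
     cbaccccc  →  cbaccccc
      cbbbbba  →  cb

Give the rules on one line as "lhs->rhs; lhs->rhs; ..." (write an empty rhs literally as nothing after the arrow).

aa->b; ab->; aba->ca; bb->a

  | acaccbc
  | bcbabaccb => bcbcaccb
  | bbabbccaa => aabbccaa => bbbccaa => abccaa => ccaa => ccb
  | bcccabacbb => bccccacbb => bccccaca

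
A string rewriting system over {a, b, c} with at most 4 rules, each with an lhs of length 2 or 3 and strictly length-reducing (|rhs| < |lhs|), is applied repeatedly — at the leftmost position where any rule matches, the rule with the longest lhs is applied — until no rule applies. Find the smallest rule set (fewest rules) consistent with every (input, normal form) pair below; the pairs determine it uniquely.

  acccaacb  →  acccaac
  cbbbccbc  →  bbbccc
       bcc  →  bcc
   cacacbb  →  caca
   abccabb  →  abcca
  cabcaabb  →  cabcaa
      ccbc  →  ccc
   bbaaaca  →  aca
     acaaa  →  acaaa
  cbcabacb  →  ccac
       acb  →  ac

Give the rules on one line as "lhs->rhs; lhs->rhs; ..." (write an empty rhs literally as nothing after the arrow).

  | acccaacb => acccaac
  | cbbbccbc => bbbccbc => bbbccc
  | bcc
  | cacacbb => cacabb => caca

abb->a; ba->; cb->c; cbb->bb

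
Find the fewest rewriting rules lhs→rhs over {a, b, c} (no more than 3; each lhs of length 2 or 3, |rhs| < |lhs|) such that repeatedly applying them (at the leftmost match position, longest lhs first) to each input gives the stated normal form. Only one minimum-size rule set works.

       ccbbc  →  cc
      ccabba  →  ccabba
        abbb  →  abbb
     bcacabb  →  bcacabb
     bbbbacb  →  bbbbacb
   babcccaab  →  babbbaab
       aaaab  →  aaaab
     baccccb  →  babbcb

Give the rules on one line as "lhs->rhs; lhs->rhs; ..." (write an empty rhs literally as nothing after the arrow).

  | ccbbc => cc
  | ccabba
  | abbb
  | bcacabb

cbb->; ccc->bb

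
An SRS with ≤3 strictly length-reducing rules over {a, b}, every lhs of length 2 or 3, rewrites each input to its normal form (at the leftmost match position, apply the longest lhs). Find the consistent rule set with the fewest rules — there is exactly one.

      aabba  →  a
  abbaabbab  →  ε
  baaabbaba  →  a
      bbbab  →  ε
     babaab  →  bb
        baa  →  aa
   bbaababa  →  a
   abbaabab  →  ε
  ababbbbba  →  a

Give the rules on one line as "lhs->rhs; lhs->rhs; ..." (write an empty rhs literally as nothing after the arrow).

aab->bb; ab->; ba->a

  | aabba => bbba => bba => ba => a
  | abbaabbab => baabbab => aabbab => bbbab => bbab => bab => ab => ε
  | baaabbaba => aaabbaba => abbbaba => bbaba => baba => aba => a
  | bbbab => bbab => bab => ab => ε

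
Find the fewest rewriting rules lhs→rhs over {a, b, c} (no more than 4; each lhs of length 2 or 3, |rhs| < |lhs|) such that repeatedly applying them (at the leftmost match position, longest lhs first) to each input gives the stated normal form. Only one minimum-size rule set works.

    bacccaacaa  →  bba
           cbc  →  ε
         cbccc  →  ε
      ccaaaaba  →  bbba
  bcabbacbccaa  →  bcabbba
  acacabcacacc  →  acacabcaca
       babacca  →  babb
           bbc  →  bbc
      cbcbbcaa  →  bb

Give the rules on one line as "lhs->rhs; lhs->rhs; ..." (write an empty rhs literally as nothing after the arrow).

aa->b; cb->; cbc->cb; cc->

  | bacccaacaa => bacaacaa => bacbcaa => bacbaa => baaa => bba
  | cbc => cb => ε
  | cbccc => cbcc => cbc => cb => ε
  | ccaaaaba => aaaaba => baaba => bbba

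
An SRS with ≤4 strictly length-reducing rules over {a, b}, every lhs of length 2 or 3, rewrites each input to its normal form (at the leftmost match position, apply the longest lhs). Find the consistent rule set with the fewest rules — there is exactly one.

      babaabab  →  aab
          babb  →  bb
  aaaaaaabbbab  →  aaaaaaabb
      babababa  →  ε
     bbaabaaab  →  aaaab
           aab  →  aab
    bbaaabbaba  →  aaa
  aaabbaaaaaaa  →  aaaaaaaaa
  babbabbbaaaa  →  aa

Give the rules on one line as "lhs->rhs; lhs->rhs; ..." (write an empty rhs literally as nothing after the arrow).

  | babaabab => baabab => abab => aab
  | babb => bb
  | aaaaaaabbbab => aaaaaaabb
  | babababa => bababa => baba => ba => ε

aba->aa; ba->; bba->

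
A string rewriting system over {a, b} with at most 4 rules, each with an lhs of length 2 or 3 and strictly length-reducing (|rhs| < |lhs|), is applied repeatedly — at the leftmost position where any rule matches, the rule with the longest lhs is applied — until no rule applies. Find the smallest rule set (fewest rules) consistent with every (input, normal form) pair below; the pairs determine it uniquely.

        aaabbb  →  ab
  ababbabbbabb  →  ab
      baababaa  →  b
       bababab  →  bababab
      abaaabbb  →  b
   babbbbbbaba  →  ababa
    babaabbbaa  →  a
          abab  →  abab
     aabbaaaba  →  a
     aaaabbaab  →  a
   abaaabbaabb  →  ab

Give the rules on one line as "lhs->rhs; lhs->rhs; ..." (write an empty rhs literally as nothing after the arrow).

aa->b; bb->a; bba->bb

  | aaabbb => babbb => baab => bbb => ab
  | ababbabbbabb => ababbbbbabb => abaabbbabb => abbbbbabb => aabbbabb => bbbbabb => abbabb => abbbb => aabb => bbb => ab
  | baababaa => bbbabaa => ababaa => ababb => abaa => abb => aa => b
  | bababab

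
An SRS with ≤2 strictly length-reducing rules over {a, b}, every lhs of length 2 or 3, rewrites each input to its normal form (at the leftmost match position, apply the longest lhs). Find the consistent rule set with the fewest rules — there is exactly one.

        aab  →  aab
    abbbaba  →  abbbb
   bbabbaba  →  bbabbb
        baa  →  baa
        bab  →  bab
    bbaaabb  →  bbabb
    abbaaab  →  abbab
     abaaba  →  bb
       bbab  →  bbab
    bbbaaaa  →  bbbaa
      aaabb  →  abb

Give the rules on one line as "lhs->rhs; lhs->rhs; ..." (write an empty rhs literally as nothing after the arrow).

  | aab
  | abbbaba => abbbb
  | bbabbaba => bbabbb
  | baa

aaa->a; aba->b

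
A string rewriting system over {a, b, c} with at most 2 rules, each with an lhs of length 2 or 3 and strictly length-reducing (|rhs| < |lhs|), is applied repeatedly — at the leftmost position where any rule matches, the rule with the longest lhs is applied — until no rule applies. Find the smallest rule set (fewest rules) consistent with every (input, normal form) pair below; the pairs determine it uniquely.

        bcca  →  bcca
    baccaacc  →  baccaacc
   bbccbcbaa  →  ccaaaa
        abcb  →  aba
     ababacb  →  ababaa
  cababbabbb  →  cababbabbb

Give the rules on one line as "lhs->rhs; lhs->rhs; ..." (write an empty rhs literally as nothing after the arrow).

bbc->cc; cb->a

  | bcca
  | baccaacc
  | bbccbcbaa => cccbcbaa => ccacbaa => ccaaaa
  | abcb => aba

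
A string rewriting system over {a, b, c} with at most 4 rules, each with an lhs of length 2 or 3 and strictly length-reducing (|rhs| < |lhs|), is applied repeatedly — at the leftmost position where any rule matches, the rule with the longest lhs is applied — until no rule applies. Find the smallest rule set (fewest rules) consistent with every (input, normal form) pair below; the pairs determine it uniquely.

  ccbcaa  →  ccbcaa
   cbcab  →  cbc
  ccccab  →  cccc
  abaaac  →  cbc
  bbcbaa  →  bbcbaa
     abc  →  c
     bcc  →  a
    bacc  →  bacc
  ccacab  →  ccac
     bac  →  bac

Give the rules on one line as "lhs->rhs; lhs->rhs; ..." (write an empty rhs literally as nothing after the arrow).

aaa->cb; ab->; bcc->a

  | ccbcaa
  | cbcab => cbc
  | ccccab => cccc
  | abaaac => aaac => cbc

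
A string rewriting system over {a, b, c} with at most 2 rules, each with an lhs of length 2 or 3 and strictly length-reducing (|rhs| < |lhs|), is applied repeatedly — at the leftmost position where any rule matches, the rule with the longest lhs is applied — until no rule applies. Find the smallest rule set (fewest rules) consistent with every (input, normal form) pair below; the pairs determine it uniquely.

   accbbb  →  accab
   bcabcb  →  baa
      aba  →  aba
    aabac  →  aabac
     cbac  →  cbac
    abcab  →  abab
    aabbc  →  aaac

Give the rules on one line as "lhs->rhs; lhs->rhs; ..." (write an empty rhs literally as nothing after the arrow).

bb->a; bc->b

  | accbbb => accab
  | bcabcb => babcb => babb => baa
  | aba
  | aabac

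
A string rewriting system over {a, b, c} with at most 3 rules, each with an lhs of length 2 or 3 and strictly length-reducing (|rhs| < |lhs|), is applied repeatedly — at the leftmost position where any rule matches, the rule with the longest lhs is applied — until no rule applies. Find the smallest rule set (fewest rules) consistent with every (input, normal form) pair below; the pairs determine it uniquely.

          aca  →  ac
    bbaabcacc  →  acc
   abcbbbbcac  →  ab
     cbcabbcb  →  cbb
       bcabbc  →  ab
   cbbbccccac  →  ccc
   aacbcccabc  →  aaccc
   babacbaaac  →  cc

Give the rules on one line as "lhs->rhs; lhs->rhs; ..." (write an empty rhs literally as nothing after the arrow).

  | aca => ac
  | bbaabcacc => babcacc => bcacc => acc
  | abcbbbbcac => abbbbcac => abbbac => abbc => ab
  | cbcabbcb => cabbcb => cbbcb => cbb

ba->; bc->; ca->c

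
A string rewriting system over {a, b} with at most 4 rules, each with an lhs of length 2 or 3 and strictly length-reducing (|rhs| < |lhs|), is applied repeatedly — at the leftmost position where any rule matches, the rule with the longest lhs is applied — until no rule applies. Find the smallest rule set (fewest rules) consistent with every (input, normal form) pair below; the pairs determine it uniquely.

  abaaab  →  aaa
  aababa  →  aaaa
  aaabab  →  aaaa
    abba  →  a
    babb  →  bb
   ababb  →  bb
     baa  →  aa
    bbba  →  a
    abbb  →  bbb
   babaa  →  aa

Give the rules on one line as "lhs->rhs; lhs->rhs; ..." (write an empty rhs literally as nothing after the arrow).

  | abaaab => baaab => aaab => aaa
  | aababa => aaaba => aaaa
  | aaabab => aaaab => aaaa
  | abba => bba => ba => a

aab->aa; ab->b; ba->a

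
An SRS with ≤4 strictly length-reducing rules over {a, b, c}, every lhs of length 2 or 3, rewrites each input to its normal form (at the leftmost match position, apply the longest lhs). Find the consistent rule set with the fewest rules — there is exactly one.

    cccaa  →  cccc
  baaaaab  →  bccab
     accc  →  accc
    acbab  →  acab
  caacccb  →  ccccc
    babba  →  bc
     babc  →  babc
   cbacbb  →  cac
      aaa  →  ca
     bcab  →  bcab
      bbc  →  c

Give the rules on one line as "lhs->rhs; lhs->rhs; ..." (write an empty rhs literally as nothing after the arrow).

aa->c; bb->; cb->c

  | cccaa => cccc
  | baaaaab => bcaaab => bccab
  | accc
  | acbab => acab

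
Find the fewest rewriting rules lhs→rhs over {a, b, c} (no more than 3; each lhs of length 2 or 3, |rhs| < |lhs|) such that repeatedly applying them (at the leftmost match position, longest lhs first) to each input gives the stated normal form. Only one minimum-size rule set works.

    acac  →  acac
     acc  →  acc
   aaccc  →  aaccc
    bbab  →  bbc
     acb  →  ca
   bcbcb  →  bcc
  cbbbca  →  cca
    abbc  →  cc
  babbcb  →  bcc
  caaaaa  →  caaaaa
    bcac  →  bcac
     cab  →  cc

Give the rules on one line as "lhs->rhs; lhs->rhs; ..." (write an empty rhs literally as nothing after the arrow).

ab->c; acb->ca; cb->c

  | acac
  | acc
  | aaccc
  | bbab => bbc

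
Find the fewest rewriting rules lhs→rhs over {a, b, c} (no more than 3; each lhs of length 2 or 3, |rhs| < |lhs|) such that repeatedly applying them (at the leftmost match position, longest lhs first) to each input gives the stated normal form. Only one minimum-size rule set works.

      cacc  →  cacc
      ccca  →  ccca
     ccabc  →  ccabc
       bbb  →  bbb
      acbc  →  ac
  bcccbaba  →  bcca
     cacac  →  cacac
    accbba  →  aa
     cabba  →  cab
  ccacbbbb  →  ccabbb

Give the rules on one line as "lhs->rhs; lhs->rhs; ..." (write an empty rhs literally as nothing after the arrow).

  | cacc
  | ccca
  | ccabc
  | bbb

ba->; cb->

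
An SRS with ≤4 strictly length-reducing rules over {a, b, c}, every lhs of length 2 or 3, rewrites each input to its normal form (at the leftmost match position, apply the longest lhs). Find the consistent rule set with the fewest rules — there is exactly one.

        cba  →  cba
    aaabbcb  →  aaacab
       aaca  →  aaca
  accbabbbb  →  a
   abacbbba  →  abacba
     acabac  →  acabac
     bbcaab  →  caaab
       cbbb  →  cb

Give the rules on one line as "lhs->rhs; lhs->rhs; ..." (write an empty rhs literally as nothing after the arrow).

acc->b; bb->; bbc->ca

  | cba
  | aaabbcb => aaacab
  | aaca
  | accbabbbb => bbabbbb => abbbb => abb => a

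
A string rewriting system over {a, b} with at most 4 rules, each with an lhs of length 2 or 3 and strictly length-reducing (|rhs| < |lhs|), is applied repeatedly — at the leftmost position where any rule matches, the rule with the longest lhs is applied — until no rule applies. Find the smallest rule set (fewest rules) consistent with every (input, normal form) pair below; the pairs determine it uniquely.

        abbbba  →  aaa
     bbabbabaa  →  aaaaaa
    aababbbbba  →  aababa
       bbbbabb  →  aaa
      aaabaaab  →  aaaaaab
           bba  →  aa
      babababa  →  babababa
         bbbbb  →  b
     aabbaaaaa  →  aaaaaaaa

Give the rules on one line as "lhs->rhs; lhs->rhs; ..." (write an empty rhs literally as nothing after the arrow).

  | abbbba => abba => aaa
  | bbabbabaa => aabbabaa => aaaabaa => aaaaaa
  | aababbbbba => aababbba => aababa
  | bbbbabb => bbabb => aabb => aaa

baa->aa; bb->a; bbb->b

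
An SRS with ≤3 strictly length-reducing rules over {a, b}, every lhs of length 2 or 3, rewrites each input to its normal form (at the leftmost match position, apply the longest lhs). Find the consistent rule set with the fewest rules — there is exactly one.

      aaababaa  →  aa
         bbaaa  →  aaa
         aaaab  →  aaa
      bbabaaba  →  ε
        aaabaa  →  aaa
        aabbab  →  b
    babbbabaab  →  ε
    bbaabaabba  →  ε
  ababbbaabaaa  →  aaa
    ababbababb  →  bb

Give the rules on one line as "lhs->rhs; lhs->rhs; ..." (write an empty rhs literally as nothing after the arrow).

  | aaababaa => aabaa => aa
  | bbaaa => baaa => aaa
  | aaaab => aaa
  | bbabaaba => babaaba => abaaba => aba => ε

ab->; aba->; ba->a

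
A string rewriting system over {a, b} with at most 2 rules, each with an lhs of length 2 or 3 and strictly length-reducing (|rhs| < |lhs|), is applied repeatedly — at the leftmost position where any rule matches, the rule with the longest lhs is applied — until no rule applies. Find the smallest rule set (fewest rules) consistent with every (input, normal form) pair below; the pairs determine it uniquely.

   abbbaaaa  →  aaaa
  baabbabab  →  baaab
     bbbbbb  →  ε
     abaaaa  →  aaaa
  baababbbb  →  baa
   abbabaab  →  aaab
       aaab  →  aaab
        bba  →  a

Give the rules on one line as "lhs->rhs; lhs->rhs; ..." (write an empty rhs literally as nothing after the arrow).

  | abbbaaaa => abaaaa => aaaa
  | baabbabab => baaabab => baaab
  | bbbbbb => bbbb => bb => ε
  | abaaaa => aaaa

aba->a; bb->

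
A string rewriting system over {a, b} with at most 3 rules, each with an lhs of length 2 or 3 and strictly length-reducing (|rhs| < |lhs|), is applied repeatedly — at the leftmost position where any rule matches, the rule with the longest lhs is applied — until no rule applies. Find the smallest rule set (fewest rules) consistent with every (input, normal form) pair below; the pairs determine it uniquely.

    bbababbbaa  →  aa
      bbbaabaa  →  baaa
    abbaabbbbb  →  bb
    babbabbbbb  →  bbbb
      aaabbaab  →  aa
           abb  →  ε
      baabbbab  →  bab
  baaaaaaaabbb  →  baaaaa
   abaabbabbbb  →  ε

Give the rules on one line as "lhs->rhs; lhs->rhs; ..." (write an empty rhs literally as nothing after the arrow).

aab->a; abb->; bba->a

  | bbababbbaa => ababbbaa => abbaa => aa
  | bbbaabaa => baabaa => baaa
  | abbaabbbbb => aabbbbb => abbbb => bb
  | babbabbbbb => babbbbb => bbbb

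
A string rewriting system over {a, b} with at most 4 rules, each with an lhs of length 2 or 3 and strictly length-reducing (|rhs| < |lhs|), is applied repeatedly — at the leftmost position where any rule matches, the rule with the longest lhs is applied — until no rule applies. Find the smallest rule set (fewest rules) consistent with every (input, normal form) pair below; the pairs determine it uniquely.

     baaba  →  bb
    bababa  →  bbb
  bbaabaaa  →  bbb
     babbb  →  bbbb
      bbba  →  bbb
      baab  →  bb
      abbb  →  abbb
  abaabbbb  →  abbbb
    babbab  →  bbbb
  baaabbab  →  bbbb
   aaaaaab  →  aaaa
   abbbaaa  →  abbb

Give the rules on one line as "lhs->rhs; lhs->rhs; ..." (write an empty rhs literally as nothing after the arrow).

  | baaba => baba => bba => bb
  | bababa => bbaba => bbba => bbb
  | bbaabaaa => bbabaaa => bbbaaa => bbbaa => bbba => bbb
  | babbb => bbbb

aab->; aba->; ba->b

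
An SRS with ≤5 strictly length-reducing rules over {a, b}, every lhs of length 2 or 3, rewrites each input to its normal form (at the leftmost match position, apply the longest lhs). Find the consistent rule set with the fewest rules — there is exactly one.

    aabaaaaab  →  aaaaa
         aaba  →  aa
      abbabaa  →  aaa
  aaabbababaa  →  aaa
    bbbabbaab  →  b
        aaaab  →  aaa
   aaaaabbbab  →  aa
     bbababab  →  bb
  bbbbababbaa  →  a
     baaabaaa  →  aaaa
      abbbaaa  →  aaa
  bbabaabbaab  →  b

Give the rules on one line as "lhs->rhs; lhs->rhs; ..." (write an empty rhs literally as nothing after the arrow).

  | aabaaaaab => aaaaaab => aaaaa
  | aaba => aa
  | abbabaa => aabaa => aaa
  | aaabbababaa => aabababaa => aababaa => aabaa => aaa

aab->a; abb->a; ba->; bbb->b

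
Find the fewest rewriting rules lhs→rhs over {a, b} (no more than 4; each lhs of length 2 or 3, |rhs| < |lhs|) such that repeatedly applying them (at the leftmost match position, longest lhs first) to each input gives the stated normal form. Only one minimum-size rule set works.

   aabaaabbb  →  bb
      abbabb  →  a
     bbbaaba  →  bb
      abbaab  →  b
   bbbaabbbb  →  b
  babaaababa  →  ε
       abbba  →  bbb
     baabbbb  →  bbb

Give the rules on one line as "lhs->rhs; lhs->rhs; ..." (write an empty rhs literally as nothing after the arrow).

  | aabaaabbb => baaabbb => baabbb => babbb => abb => bb
  | abbabb => bbabb => bab => a
  | bbbaaba => bbbaba => bbaa => bba => bb
  | abbaab => bbaab => bbab => ba => b

aa->; ab->b; ba->b; bab->a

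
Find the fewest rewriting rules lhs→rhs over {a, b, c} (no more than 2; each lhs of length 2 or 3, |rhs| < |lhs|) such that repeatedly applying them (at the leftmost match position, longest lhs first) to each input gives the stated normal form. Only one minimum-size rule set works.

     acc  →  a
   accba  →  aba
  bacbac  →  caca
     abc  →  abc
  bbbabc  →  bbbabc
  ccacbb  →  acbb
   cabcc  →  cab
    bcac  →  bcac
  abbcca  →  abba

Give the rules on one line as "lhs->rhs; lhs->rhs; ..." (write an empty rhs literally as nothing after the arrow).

  | acc => a
  | accba => aba
  | bacbac => cabac => caca
  | abc

bac->ca; cc->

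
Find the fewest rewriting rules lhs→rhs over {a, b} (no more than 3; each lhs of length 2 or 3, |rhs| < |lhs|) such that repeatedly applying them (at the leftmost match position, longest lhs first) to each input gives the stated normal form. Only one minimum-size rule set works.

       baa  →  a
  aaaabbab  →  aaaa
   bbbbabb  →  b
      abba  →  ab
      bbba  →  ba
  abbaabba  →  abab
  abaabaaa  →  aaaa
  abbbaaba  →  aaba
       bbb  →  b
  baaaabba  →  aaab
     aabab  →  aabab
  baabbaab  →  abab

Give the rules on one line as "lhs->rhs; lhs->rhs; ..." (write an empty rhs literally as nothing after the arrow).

  | baa => a
  | aaaabbab => aaaabb => aaaa
  | bbbbabb => bbabb => bbb => b
  | abba => ab

baa->a; bb->; bba->b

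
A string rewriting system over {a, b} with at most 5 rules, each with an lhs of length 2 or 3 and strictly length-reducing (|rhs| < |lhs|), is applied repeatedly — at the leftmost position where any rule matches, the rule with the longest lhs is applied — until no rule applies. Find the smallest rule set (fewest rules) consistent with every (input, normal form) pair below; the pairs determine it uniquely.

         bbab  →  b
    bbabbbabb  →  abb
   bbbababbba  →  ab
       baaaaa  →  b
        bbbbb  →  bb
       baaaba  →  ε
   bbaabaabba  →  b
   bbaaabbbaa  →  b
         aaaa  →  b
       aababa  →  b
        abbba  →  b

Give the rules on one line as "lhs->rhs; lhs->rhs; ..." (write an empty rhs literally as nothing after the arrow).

  | bbab => b
  | bbabbbabb => bbbabb => abb
  | bbbababbba => ababbba => abbbba => aba => ab
  | baaaaa => baaaa => baaa => baa => ba => b

aa->b; ba->b; bba->; bbb->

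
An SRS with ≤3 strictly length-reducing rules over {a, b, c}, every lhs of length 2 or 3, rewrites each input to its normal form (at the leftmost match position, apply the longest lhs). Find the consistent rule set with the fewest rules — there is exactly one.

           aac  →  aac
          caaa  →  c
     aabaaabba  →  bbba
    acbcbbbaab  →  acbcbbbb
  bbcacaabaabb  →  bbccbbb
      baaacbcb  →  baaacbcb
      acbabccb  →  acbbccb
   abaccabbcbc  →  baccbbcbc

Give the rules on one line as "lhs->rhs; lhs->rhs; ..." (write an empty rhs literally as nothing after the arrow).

ab->b; ca->c

  | aac
  | caaa => caa => ca => c
  | aabaaabba => abaaabba => baaabba => baabba => babba => bbba
  | acbcbbbaab => acbcbbbab => acbcbbbb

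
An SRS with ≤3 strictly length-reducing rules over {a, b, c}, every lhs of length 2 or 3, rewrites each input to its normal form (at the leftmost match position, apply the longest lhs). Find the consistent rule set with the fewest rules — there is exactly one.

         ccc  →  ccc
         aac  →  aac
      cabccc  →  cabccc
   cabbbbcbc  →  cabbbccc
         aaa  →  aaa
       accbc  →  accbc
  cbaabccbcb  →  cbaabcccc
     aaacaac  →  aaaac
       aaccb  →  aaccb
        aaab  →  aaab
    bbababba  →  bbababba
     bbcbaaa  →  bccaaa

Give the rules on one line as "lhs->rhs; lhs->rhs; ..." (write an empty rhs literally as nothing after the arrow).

aca->a; bcb->cc

  | ccc
  | aac
  | cabccc
  | cabbbbcbc => cabbbccc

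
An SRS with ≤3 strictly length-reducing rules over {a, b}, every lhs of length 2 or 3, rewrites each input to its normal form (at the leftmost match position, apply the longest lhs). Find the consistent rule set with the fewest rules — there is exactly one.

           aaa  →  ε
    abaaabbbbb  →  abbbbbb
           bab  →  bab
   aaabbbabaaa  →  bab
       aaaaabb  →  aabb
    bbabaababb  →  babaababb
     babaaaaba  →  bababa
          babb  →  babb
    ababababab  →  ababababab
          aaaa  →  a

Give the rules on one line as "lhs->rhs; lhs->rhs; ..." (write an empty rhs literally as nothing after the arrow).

  | aaa => ε
  | abaaabbbbb => abbbbbb
  | bab
  | aaabbbabaaa => bbbabaaa => bbabaaa => babaaa => bab

aaa->; bba->ba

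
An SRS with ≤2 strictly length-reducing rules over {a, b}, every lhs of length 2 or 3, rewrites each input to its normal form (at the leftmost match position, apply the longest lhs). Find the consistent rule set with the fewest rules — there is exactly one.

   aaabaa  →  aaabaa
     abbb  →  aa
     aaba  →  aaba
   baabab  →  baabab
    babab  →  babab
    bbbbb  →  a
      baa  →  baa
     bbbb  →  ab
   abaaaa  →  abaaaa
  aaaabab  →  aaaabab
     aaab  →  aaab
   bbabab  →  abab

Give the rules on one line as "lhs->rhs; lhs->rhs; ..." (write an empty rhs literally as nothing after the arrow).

  | aaabaa
  | abbb => aa
  | aaba
  | baabab

bb->; bbb->a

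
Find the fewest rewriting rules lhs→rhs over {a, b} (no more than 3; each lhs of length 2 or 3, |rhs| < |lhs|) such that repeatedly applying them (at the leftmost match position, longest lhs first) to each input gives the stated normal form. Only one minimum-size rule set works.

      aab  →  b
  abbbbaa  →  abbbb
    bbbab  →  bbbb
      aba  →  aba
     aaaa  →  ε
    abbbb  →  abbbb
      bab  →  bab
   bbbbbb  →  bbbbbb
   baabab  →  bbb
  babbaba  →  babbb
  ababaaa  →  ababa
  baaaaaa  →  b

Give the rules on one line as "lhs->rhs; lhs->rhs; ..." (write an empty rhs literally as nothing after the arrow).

aa->; bba->bb

  | aab => b
  | abbbbaa => abbbba => abbbb
  | bbbab => bbbb
  | aba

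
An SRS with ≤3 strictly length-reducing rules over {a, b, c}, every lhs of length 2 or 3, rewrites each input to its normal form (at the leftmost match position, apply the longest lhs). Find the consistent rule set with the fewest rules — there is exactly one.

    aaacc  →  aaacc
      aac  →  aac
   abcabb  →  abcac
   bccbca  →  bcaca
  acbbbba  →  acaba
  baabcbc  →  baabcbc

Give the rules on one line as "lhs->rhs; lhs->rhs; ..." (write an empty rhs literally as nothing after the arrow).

bb->c; ccb->ca

  | aaacc
  | aac
  | abcabb => abcac
  | bccbca => bcaca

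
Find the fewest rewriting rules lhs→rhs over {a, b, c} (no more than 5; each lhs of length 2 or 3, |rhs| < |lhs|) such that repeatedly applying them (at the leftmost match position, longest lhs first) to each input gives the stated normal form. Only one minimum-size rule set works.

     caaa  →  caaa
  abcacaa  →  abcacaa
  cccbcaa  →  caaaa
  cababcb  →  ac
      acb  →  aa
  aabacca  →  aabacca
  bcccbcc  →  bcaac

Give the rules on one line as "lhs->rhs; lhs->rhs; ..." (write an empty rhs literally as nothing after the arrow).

bcb->c; cab->; cb->a; cbc->ba

  | caaa
  | abcacaa
  | cccbcaa => ccbaaa => caaaa
  | cababcb => abcb => ac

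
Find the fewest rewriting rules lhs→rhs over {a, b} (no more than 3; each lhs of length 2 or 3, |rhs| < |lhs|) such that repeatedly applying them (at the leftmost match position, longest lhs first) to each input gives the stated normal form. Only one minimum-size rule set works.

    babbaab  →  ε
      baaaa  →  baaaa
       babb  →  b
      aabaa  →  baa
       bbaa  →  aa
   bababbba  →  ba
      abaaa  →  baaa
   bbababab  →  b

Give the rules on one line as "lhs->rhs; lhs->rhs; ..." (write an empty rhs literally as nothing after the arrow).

  | babbaab => bbbaab => baab => bab => bb => ε
  | baaaa
  | babb => bbb => b
  | aabaa => abaa => baa

ab->b; bb->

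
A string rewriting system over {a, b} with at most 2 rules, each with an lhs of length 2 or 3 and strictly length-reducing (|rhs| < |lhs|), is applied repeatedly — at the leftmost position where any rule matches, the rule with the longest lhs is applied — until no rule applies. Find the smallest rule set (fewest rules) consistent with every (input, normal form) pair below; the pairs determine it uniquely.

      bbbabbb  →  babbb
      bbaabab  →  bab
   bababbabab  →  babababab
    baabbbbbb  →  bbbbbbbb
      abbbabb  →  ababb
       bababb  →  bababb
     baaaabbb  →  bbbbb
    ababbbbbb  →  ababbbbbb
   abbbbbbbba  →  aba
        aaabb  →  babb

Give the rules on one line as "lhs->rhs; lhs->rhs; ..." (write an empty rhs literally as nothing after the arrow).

aa->b; bba->ba

  | bbbabbb => bbabbb => babbb
  | bbaabab => baabab => bbbab => bbab => bab
  | bababbabab => babababab
  | baabbbbbb => bbbbbbbb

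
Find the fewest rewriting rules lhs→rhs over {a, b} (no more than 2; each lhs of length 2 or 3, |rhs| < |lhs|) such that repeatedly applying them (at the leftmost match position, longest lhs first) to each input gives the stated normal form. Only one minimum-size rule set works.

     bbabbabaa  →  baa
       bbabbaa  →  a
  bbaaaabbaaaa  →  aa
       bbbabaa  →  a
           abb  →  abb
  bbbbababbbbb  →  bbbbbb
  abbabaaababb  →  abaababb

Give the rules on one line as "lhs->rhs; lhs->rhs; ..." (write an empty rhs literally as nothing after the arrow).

aaa->aa; bba->

  | bbabbabaa => bbabaa => baa
  | bbabbaa => bbaa => a
  | bbaaaabbaaaa => aaabbaaaa => aabbaaaa => aaaaa => aaaa => aaa => aa
  | bbbabaa => bbaa => a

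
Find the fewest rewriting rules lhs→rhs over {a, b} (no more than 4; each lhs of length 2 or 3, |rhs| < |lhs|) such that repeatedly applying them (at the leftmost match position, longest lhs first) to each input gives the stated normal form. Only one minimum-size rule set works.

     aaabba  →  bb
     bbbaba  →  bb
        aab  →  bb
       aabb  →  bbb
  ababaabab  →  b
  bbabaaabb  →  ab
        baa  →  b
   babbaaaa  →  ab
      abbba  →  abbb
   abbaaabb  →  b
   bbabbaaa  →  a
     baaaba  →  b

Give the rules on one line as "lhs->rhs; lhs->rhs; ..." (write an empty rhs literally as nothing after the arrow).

aa->b; aaa->; ba->b; bab->a

  | aaabba => bba => bb
  | bbbaba => bbaa => bba => bb
  | aab => bb
  | aabb => bbb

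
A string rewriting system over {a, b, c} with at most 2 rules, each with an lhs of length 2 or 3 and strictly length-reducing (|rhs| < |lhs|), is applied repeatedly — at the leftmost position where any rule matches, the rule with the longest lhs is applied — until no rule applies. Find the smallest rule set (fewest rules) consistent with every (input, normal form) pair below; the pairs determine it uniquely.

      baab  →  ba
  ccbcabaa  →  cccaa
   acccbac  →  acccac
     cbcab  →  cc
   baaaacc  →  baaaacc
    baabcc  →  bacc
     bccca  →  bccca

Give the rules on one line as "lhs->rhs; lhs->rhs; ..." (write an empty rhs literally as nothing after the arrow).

ab->; cb->c

  | baab => ba
  | ccbcabaa => cccabaa => cccaa
  | acccbac => acccac
  | cbcab => ccab => cc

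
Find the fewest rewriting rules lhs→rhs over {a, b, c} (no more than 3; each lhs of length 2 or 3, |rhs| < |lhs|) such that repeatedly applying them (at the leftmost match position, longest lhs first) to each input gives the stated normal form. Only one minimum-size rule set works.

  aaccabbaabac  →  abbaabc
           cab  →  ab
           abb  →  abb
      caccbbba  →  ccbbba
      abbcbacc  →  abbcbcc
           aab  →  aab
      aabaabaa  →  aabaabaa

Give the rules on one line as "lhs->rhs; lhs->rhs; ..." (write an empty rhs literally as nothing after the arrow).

  | aaccabbaabac => accabbaabac => ccabbaabac => cabbaabac => abbaabac => abbaabc
  | cab => ab
  | abb
  | caccbbba => accbbba => ccbbba

ac->c; ca->a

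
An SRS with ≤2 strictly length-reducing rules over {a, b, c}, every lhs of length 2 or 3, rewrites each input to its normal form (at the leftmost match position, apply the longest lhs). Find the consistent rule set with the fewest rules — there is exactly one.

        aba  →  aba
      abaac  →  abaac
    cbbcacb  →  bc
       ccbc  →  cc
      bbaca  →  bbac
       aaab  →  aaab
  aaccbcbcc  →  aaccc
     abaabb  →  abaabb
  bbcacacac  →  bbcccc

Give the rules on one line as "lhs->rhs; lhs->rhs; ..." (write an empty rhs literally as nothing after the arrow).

  | aba
  | abaac
  | cbbcacb => bcacb => bccb => bc
  | ccbc => cc

ca->c; cb->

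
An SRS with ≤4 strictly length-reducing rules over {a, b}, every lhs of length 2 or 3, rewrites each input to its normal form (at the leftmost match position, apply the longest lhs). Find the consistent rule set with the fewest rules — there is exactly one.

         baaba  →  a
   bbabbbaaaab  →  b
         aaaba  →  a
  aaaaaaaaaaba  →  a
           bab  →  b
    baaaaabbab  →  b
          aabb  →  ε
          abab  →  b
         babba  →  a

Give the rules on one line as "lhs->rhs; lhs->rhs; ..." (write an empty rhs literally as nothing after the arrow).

  | baaba => aaba => aba => ba => a
  | bbabbbaaaab => abbbaaaab => bbbaaaab => baaaab => aaaab => aaab => aab => ab => b
  | aaaba => aaba => aba => ba => a
  | aaaaaaaaaaba => aaaaaaaaaba => aaaaaaaaba => aaaaaaaba => aaaaaaba => aaaaaba => aaaaba => aaaba => aaba => aba => ba => a

ab->b; ba->a; bb->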